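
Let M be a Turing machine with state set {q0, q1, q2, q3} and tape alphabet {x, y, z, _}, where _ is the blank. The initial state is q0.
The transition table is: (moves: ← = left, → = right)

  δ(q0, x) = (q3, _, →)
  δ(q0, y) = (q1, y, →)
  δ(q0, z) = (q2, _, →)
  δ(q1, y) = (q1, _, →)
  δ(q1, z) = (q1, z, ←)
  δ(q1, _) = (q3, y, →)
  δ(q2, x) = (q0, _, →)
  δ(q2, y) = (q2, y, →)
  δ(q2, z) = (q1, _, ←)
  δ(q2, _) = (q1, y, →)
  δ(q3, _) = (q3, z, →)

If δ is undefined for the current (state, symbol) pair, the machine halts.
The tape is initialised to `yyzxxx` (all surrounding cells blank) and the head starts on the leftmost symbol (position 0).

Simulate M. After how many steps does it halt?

4

q0 | [y]yzxxx   read y → write y, move →, go to q1
q1 | y[y]zxxx   read y → write _, move →, go to q1
q1 | y_[z]xxx   read z → write z, move ←, go to q1
q1 | y[_]zxxx   read _ → write y, move →, go to q3
q3 | yy[z]xxx
M halts after 4 transitions.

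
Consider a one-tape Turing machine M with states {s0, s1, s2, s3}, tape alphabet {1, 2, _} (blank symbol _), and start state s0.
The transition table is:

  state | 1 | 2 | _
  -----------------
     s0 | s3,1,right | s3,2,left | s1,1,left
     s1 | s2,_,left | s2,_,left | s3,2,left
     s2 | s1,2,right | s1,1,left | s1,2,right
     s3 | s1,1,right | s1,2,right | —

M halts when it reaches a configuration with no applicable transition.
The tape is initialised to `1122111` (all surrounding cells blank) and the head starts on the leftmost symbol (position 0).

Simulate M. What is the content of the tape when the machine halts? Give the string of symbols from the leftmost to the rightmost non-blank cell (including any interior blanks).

s0 | ___[1]122111   read 1 → write 1, move right, go to s3
s3 | ___1[1]22111   read 1 → write 1, move right, go to s1
s1 | ___11[2]2111   read 2 → write _, move left, go to s2
s2 | ___1[1]_2111   read 1 → write 2, move right, go to s1
s1 | ___12[_]2111   read _ → write 2, move left, go to s3
s3 | ___1[2]22111   read 2 → write 2, move right, go to s1
s1 | ___12[2]2111   read 2 → write _, move left, go to s2
s2 | ___1[2]_2111   read 2 → write 1, move left, go to s1
s1 | ___[1]1_2111   read 1 → write _, move left, go to s2
s2 | __[_]_1_2111   read _ → write 2, move right, go to s1
s1 | __2[_]1_2111   read _ → write 2, move left, go to s3
s3 | __[2]21_2111   read 2 → write 2, move right, go to s1
s1 | __2[2]1_2111   read 2 → write _, move left, go to s2
s2 | __[2]_1_2111   read 2 → write 1, move left, go to s1
s1 | _[_]1_1_2111   read _ → write 2, move left, go to s3
s3 | [_]21_1_2111
The non-blank tape span at halt is 21_1_2111.

21_1_2111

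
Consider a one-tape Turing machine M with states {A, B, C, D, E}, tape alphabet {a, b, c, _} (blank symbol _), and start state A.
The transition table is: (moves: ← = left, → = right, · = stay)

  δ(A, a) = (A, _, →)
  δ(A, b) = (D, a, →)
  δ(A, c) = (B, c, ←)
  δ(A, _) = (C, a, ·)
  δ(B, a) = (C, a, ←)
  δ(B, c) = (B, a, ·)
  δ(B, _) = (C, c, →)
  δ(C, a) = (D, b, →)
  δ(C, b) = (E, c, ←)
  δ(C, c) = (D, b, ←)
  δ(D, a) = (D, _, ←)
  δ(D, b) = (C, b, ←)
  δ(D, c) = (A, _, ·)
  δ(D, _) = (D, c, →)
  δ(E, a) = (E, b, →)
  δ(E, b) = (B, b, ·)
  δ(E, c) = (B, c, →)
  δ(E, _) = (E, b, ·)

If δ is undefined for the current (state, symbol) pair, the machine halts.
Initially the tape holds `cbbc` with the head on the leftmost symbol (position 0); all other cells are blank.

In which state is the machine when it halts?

state=A head=0 tape=__[c]bbc   (A,c)→(B,c,←)
state=B head=-1 tape=_[_]cbbc   (B,_)→(C,c,→)
state=C head=0 tape=_c[c]bbc   (C,c)→(D,b,←)
state=D head=-1 tape=_[c]bbbc   (D,c)→(A,_,·)
state=A head=-1 tape=_[_]bbbc   (A,_)→(C,a,·)
state=C head=-1 tape=_[a]bbbc   (C,a)→(D,b,→)
state=D head=0 tape=_b[b]bbc   (D,b)→(C,b,←)
state=C head=-1 tape=_[b]bbbc   (C,b)→(E,c,←)
state=E head=-2 tape=[_]cbbbc   (E,_)→(E,b,·)
state=E head=-2 tape=[b]cbbbc   (E,b)→(B,b,·)
state=B head=-2 tape=[b]cbbbc
No transition is defined for (B, b); M halts in state B.

B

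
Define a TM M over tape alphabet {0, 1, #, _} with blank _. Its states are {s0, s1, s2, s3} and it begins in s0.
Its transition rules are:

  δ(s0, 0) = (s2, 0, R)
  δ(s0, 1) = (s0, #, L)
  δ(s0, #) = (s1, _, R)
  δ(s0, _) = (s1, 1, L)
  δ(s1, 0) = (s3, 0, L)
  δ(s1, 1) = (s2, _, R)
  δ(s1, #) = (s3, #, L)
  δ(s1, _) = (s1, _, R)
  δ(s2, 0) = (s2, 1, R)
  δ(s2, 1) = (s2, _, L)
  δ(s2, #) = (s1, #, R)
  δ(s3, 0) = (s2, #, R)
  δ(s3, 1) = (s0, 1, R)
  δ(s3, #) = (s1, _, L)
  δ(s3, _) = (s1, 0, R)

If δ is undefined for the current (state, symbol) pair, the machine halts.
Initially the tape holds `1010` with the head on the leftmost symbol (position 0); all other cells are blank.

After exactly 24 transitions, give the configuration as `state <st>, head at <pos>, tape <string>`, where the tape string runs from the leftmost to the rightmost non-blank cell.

state=s0 head=0 tape=__[1]010_   (s0,1)→(s0,#,L)
state=s0 head=-1 tape=_[_]#010_   (s0,_)→(s1,1,L)
state=s1 head=-2 tape=[_]1#010_   (s1,_)→(s1,_,R)
state=s1 head=-1 tape=_[1]#010_   (s1,1)→(s2,_,R)
state=s2 head=0 tape=__[#]010_   (s2,#)→(s1,#,R)
state=s1 head=1 tape=__#[0]10_   (s1,0)→(s3,0,L)
state=s3 head=0 tape=__[#]010_   (s3,#)→(s1,_,L)
state=s1 head=-1 tape=_[_]_010_   (s1,_)→(s1,_,R)
state=s1 head=0 tape=__[_]010_   (s1,_)→(s1,_,R)
state=s1 head=1 tape=___[0]10_   (s1,0)→(s3,0,L)
state=s3 head=0 tape=__[_]010_   (s3,_)→(s1,0,R)
state=s1 head=1 tape=__0[0]10_   (s1,0)→(s3,0,L)
state=s3 head=0 tape=__[0]010_   (s3,0)→(s2,#,R)
state=s2 head=1 tape=__#[0]10_   (s2,0)→(s2,1,R)
state=s2 head=2 tape=__#1[1]0_   (s2,1)→(s2,_,L)
state=s2 head=1 tape=__#[1]_0_   (s2,1)→(s2,_,L)
state=s2 head=0 tape=__[#]__0_   (s2,#)→(s1,#,R)
state=s1 head=1 tape=__#[_]_0_   (s1,_)→(s1,_,R)
state=s1 head=2 tape=__#_[_]0_   (s1,_)→(s1,_,R)
state=s1 head=3 tape=__#__[0]_   (s1,0)→(s3,0,L)
state=s3 head=2 tape=__#_[_]0_   (s3,_)→(s1,0,R)
state=s1 head=3 tape=__#_0[0]_   (s1,0)→(s3,0,L)
state=s3 head=2 tape=__#_[0]0_   (s3,0)→(s2,#,R)
state=s2 head=3 tape=__#_#[0]_   (s2,0)→(s2,1,R)
state=s2 head=4 tape=__#_#1[_]
After 24 steps: state s2, head at 4, tape #_#1.

state s2, head at 4, tape #_#1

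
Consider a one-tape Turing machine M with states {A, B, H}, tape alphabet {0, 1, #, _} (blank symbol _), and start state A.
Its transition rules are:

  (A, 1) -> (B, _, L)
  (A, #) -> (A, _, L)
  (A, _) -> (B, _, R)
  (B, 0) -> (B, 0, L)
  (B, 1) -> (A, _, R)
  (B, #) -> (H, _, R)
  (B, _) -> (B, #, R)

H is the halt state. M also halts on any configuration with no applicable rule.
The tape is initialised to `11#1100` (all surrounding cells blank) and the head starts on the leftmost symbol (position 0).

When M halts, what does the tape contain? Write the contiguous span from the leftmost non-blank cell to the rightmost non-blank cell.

state=A head=0 tape=_[1]1#1100   (A,1)→(B,_,L)
state=B head=-1 tape=[_]_1#1100   (B,_)→(B,#,R)
state=B head=0 tape=#[_]1#1100   (B,_)→(B,#,R)
state=B head=1 tape=##[1]#1100   (B,1)→(A,_,R)
state=A head=2 tape=##_[#]1100   (A,#)→(A,_,L)
state=A head=1 tape=##[_]_1100   (A,_)→(B,_,R)
state=B head=2 tape=##_[_]1100   (B,_)→(B,#,R)
state=B head=3 tape=##_#[1]100   (B,1)→(A,_,R)
state=A head=4 tape=##_#_[1]00   (A,1)→(B,_,L)
state=B head=3 tape=##_#[_]_00   (B,_)→(B,#,R)
state=B head=4 tape=##_##[_]00   (B,_)→(B,#,R)
state=B head=5 tape=##_###[0]0   (B,0)→(B,0,L)
state=B head=4 tape=##_##[#]00   (B,#)→(H,_,R)
state=H head=5 tape=##_##_[0]0
The non-blank tape span at halt is ##_##_00.

##_##_00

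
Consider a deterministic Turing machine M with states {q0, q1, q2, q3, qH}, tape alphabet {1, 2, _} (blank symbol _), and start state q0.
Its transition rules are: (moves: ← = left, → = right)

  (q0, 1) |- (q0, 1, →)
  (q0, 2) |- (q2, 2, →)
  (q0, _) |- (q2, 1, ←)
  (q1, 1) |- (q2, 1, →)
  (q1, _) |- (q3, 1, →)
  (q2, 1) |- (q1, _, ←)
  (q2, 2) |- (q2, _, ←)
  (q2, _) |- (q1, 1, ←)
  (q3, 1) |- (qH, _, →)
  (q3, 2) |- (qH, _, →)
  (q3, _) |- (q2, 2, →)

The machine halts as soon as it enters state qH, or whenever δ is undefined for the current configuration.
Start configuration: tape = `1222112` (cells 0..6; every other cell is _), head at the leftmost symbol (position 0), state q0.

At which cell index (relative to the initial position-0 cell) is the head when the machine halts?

0

state=q0 head=0 tape=_[1]222112   (q0,1)→(q0,1,→)
state=q0 head=1 tape=_1[2]22112   (q0,2)→(q2,2,→)
state=q2 head=2 tape=_12[2]2112   (q2,2)→(q2,_,←)
state=q2 head=1 tape=_1[2]_2112   (q2,2)→(q2,_,←)
state=q2 head=0 tape=_[1]__2112   (q2,1)→(q1,_,←)
state=q1 head=-1 tape=[_]___2112   (q1,_)→(q3,1,→)
state=q3 head=0 tape=1[_]__2112   (q3,_)→(q2,2,→)
state=q2 head=1 tape=12[_]_2112   (q2,_)→(q1,1,←)
state=q1 head=0 tape=1[2]1_2112
At halt the head is at cell 0.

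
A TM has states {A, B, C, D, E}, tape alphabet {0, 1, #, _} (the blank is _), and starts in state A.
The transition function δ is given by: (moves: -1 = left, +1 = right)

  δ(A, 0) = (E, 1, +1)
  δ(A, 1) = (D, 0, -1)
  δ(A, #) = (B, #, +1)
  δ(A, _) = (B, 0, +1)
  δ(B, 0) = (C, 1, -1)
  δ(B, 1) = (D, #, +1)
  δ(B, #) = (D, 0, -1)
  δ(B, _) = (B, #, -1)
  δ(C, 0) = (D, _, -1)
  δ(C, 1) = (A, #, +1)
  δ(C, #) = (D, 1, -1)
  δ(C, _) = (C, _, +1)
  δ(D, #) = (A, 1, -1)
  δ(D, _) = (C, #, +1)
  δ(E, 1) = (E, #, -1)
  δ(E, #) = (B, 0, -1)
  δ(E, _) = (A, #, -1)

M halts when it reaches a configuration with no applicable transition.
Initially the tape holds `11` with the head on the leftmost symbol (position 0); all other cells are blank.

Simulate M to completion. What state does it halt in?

state=A head=0 tape=__[1]1__   (A,1)→(D,0,-1)
state=D head=-1 tape=_[_]01__   (D,_)→(C,#,+1)
state=C head=0 tape=_#[0]1__   (C,0)→(D,_,-1)
state=D head=-1 tape=_[#]_1__   (D,#)→(A,1,-1)
state=A head=-2 tape=[_]1_1__   (A,_)→(B,0,+1)
state=B head=-1 tape=0[1]_1__   (B,1)→(D,#,+1)
state=D head=0 tape=0#[_]1__   (D,_)→(C,#,+1)
state=C head=1 tape=0##[1]__   (C,1)→(A,#,+1)
state=A head=2 tape=0###[_]_   (A,_)→(B,0,+1)
state=B head=3 tape=0###0[_]   (B,_)→(B,#,-1)
state=B head=2 tape=0###[0]#   (B,0)→(C,1,-1)
state=C head=1 tape=0##[#]1#   (C,#)→(D,1,-1)
state=D head=0 tape=0#[#]11#   (D,#)→(A,1,-1)
state=A head=-1 tape=0[#]111#   (A,#)→(B,#,+1)
state=B head=0 tape=0#[1]11#   (B,1)→(D,#,+1)
state=D head=1 tape=0##[1]1#
No transition is defined for (D, 1); M halts in state D.

D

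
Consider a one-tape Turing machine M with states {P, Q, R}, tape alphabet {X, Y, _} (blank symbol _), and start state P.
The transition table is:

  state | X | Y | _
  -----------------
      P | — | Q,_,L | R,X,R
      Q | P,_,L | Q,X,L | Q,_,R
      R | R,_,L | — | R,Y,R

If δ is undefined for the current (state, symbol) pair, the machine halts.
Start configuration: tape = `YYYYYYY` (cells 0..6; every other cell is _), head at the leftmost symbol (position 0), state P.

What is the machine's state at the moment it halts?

P | _[Y]YYYYYY   read Y → write _, move L, go to Q
Q | [_]_YYYYYY   read _ → write _, move R, go to Q
Q | _[_]YYYYYY   read _ → write _, move R, go to Q
Q | __[Y]YYYYY   read Y → write X, move L, go to Q
Q | _[_]XYYYYY   read _ → write _, move R, go to Q
Q | __[X]YYYYY   read X → write _, move L, go to P
P | _[_]_YYYYY   read _ → write X, move R, go to R
R | _X[_]YYYYY   read _ → write Y, move R, go to R
R | _XY[Y]YYYY
No transition is defined for (R, Y); M halts in state R.

R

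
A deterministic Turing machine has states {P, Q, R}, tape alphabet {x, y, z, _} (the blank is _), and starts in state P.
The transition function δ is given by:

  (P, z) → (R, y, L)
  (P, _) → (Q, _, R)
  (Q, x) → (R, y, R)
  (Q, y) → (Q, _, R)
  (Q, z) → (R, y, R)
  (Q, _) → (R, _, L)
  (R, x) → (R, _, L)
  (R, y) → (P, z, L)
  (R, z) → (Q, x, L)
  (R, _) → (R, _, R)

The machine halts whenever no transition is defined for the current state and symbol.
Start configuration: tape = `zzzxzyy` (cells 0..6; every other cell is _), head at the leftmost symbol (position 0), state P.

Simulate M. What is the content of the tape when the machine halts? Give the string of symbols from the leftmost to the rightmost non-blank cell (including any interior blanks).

state=P head=0 tape=_[z]zzxzyy   (P,z)→(R,y,L)
state=R head=-1 tape=[_]yzzxzyy   (R,_)→(R,_,R)
state=R head=0 tape=_[y]zzxzyy   (R,y)→(P,z,L)
state=P head=-1 tape=[_]zzzxzyy   (P,_)→(Q,_,R)
state=Q head=0 tape=_[z]zzxzyy   (Q,z)→(R,y,R)
state=R head=1 tape=_y[z]zxzyy   (R,z)→(Q,x,L)
state=Q head=0 tape=_[y]xzxzyy   (Q,y)→(Q,_,R)
state=Q head=1 tape=__[x]zxzyy   (Q,x)→(R,y,R)
state=R head=2 tape=__y[z]xzyy   (R,z)→(Q,x,L)
state=Q head=1 tape=__[y]xxzyy   (Q,y)→(Q,_,R)
state=Q head=2 tape=___[x]xzyy   (Q,x)→(R,y,R)
state=R head=3 tape=___y[x]zyy   (R,x)→(R,_,L)
state=R head=2 tape=___[y]_zyy   (R,y)→(P,z,L)
state=P head=1 tape=__[_]z_zyy   (P,_)→(Q,_,R)
state=Q head=2 tape=___[z]_zyy   (Q,z)→(R,y,R)
state=R head=3 tape=___y[_]zyy   (R,_)→(R,_,R)
state=R head=4 tape=___y_[z]yy   (R,z)→(Q,x,L)
state=Q head=3 tape=___y[_]xyy   (Q,_)→(R,_,L)
state=R head=2 tape=___[y]_xyy   (R,y)→(P,z,L)
state=P head=1 tape=__[_]z_xyy   (P,_)→(Q,_,R)
state=Q head=2 tape=___[z]_xyy   (Q,z)→(R,y,R)
state=R head=3 tape=___y[_]xyy   (R,_)→(R,_,R)
state=R head=4 tape=___y_[x]yy   (R,x)→(R,_,L)
state=R head=3 tape=___y[_]_yy   (R,_)→(R,_,R)
state=R head=4 tape=___y_[_]yy   (R,_)→(R,_,R)
state=R head=5 tape=___y__[y]y   (R,y)→(P,z,L)
state=P head=4 tape=___y_[_]zy   (P,_)→(Q,_,R)
state=Q head=5 tape=___y__[z]y   (Q,z)→(R,y,R)
state=R head=6 tape=___y__y[y]   (R,y)→(P,z,L)
state=P head=5 tape=___y__[y]z
The non-blank tape span at halt is y__yz.

y__yz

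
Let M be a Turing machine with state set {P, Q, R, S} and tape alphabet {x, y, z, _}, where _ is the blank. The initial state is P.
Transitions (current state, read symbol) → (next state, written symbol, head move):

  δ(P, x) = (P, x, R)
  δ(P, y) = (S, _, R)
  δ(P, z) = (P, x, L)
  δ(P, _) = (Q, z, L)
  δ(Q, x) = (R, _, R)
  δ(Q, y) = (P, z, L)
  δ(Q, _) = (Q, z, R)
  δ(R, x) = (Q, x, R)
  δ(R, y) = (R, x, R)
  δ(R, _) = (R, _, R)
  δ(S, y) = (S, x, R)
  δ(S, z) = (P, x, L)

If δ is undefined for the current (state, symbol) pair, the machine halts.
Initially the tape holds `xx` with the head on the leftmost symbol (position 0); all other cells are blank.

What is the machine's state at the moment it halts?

P | [x]x_   read x → write x, move R, go to P
P | x[x]_   read x → write x, move R, go to P
P | xx[_]   read _ → write z, move L, go to Q
Q | x[x]z   read x → write _, move R, go to R
R | x_[z]
No transition is defined for (R, z); M halts in state R.

R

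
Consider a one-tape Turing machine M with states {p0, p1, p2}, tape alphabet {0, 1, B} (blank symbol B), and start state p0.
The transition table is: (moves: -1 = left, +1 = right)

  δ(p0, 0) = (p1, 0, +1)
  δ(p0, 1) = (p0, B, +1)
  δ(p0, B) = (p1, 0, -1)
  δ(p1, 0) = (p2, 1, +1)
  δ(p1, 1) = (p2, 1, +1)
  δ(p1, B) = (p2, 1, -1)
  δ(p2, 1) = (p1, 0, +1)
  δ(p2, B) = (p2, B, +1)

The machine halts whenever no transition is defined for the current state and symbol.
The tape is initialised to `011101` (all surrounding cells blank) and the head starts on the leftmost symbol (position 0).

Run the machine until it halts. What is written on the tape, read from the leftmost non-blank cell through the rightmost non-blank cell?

state=p0 head=0 tape=[0]11101   (p0,0)→(p1,0,+1)
state=p1 head=1 tape=0[1]1101   (p1,1)→(p2,1,+1)
state=p2 head=2 tape=01[1]101   (p2,1)→(p1,0,+1)
state=p1 head=3 tape=010[1]01   (p1,1)→(p2,1,+1)
state=p2 head=4 tape=0101[0]1
The non-blank tape span at halt is 010101.

010101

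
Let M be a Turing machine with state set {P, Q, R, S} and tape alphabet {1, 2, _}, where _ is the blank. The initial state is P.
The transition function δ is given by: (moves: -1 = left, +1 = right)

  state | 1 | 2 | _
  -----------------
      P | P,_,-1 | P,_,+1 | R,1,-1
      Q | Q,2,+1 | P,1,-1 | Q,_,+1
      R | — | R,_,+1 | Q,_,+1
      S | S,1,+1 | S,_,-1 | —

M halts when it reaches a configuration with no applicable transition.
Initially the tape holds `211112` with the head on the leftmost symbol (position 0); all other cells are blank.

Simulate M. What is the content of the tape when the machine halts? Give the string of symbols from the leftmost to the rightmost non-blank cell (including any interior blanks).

P | _[2]11112   read 2 → write _, move +1, go to P
P | __[1]1112   read 1 → write _, move -1, go to P
P | _[_]_1112   read _ → write 1, move -1, go to R
R | [_]1_1112   read _ → write _, move +1, go to Q
Q | _[1]_1112   read 1 → write 2, move +1, go to Q
Q | _2[_]1112   read _ → write _, move +1, go to Q
Q | _2_[1]112   read 1 → write 2, move +1, go to Q
Q | _2_2[1]12   read 1 → write 2, move +1, go to Q
Q | _2_22[1]2   read 1 → write 2, move +1, go to Q
Q | _2_222[2]   read 2 → write 1, move -1, go to P
P | _2_22[2]1   read 2 → write _, move +1, go to P
P | _2_22_[1]   read 1 → write _, move -1, go to P
P | _2_22[_]_   read _ → write 1, move -1, go to R
R | _2_2[2]1_   read 2 → write _, move +1, go to R
R | _2_2_[1]_
The non-blank tape span at halt is 2_2_1.

2_2_1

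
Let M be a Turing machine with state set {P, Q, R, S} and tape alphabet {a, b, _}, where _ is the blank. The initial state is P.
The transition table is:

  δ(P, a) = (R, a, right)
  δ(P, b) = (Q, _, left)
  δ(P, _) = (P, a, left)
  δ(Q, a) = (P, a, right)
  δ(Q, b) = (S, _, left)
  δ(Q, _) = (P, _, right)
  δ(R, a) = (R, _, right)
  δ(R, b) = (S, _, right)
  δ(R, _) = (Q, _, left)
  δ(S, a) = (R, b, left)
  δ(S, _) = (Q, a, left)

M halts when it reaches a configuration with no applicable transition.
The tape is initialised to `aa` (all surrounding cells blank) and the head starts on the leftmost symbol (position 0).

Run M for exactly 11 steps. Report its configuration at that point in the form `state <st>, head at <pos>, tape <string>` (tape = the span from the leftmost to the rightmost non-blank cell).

state P, head at 3, tape a

P | [a]a__   read a → write a, move right, go to R
R | a[a]__   read a → write _, move right, go to R
R | a_[_]_   read _ → write _, move left, go to Q
Q | a[_]__   read _ → write _, move right, go to P
P | a_[_]_   read _ → write a, move left, go to P
P | a[_]a_   read _ → write a, move left, go to P
P | [a]aa_   read a → write a, move right, go to R
R | a[a]a_   read a → write _, move right, go to R
R | a_[a]_   read a → write _, move right, go to R
R | a__[_]   read _ → write _, move left, go to Q
Q | a_[_]_   read _ → write _, move right, go to P
P | a__[_]
After 11 steps: state P, head at 3, tape a.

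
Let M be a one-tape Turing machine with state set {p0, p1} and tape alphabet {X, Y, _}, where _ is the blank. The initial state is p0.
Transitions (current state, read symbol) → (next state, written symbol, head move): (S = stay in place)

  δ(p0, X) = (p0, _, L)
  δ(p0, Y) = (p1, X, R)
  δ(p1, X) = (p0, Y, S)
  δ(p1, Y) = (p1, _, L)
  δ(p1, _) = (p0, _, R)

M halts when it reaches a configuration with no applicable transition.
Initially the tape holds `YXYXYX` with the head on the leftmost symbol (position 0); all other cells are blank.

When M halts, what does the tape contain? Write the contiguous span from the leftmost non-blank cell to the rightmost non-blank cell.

p0 | [Y]XYXYX   read Y → write X, move R, go to p1
p1 | X[X]YXYX   read X → write Y, move S, go to p0
p0 | X[Y]YXYX   read Y → write X, move R, go to p1
p1 | XX[Y]XYX   read Y → write _, move L, go to p1
p1 | X[X]_XYX   read X → write Y, move S, go to p0
p0 | X[Y]_XYX   read Y → write X, move R, go to p1
p1 | XX[_]XYX   read _ → write _, move R, go to p0
p0 | XX_[X]YX   read X → write _, move L, go to p0
p0 | XX[_]_YX
The non-blank tape span at halt is XX__YX.

XX__YX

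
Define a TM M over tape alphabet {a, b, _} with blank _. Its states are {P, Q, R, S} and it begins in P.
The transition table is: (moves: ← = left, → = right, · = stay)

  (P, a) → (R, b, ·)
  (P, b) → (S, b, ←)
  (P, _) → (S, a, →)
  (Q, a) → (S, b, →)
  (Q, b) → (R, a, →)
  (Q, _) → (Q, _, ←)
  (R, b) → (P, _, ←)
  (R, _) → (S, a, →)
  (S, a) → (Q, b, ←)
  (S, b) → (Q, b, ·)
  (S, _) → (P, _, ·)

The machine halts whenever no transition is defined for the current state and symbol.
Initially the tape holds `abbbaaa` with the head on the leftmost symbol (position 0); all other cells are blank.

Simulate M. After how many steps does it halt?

25

state=P head=0 tape=__[a]bbbaaa   (P,a)→(R,b,·)
state=R head=0 tape=__[b]bbbaaa   (R,b)→(P,_,←)
state=P head=-1 tape=_[_]_bbbaaa   (P,_)→(S,a,→)
state=S head=0 tape=_a[_]bbbaaa   (S,_)→(P,_,·)
state=P head=0 tape=_a[_]bbbaaa   (P,_)→(S,a,→)
state=S head=1 tape=_aa[b]bbaaa   (S,b)→(Q,b,·)
state=Q head=1 tape=_aa[b]bbaaa   (Q,b)→(R,a,→)
state=R head=2 tape=_aaa[b]baaa   (R,b)→(P,_,←)
state=P head=1 tape=_aa[a]_baaa   (P,a)→(R,b,·)
state=R head=1 tape=_aa[b]_baaa   (R,b)→(P,_,←)
state=P head=0 tape=_a[a]__baaa   (P,a)→(R,b,·)
state=R head=0 tape=_a[b]__baaa   (R,b)→(P,_,←)
state=P head=-1 tape=_[a]___baaa   (P,a)→(R,b,·)
state=R head=-1 tape=_[b]___baaa   (R,b)→(P,_,←)
state=P head=-2 tape=[_]____baaa   (P,_)→(S,a,→)
state=S head=-1 tape=a[_]___baaa   (S,_)→(P,_,·)
state=P head=-1 tape=a[_]___baaa   (P,_)→(S,a,→)
state=S head=0 tape=aa[_]__baaa   (S,_)→(P,_,·)
state=P head=0 tape=aa[_]__baaa   (P,_)→(S,a,→)
state=S head=1 tape=aaa[_]_baaa   (S,_)→(P,_,·)
state=P head=1 tape=aaa[_]_baaa   (P,_)→(S,a,→)
state=S head=2 tape=aaaa[_]baaa   (S,_)→(P,_,·)
state=P head=2 tape=aaaa[_]baaa   (P,_)→(S,a,→)
state=S head=3 tape=aaaaa[b]aaa   (S,b)→(Q,b,·)
state=Q head=3 tape=aaaaa[b]aaa   (Q,b)→(R,a,→)
state=R head=4 tape=aaaaaa[a]aa
M halts after 25 transitions.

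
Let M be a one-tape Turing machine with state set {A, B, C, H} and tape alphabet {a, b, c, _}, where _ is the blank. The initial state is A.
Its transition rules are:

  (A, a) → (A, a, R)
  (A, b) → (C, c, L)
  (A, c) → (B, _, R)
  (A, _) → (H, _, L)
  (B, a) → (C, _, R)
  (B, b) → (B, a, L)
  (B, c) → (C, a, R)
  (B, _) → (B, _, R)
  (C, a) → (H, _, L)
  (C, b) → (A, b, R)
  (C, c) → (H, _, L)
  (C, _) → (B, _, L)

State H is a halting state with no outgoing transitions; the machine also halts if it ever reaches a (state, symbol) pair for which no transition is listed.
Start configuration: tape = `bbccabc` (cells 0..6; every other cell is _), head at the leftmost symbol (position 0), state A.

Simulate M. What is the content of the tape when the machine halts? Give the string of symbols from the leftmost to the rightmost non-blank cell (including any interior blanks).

ab_a_bc

state=A head=0 tape=__[b]bccabc   (A,b)→(C,c,L)
state=C head=-1 tape=_[_]cbccabc   (C,_)→(B,_,L)
state=B head=-2 tape=[_]_cbccabc   (B,_)→(B,_,R)
state=B head=-1 tape=_[_]cbccabc   (B,_)→(B,_,R)
state=B head=0 tape=__[c]bccabc   (B,c)→(C,a,R)
state=C head=1 tape=__a[b]ccabc   (C,b)→(A,b,R)
state=A head=2 tape=__ab[c]cabc   (A,c)→(B,_,R)
state=B head=3 tape=__ab_[c]abc   (B,c)→(C,a,R)
state=C head=4 tape=__ab_a[a]bc   (C,a)→(H,_,L)
state=H head=3 tape=__ab_[a]_bc
The non-blank tape span at halt is ab_a_bc.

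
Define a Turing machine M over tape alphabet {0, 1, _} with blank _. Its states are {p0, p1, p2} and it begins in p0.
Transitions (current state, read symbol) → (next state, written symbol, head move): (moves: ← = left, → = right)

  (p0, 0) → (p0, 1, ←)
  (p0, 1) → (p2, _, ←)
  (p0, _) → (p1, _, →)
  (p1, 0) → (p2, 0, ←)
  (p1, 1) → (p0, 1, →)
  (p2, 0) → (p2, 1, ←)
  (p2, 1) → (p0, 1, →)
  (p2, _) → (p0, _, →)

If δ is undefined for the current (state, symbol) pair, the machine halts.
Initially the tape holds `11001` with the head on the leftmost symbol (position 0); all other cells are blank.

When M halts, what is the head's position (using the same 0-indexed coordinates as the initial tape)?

state=p0 head=0 tape=_[1]1001_   (p0,1)→(p2,_,←)
state=p2 head=-1 tape=[_]_1001_   (p2,_)→(p0,_,→)
state=p0 head=0 tape=_[_]1001_   (p0,_)→(p1,_,→)
state=p1 head=1 tape=__[1]001_   (p1,1)→(p0,1,→)
state=p0 head=2 tape=__1[0]01_   (p0,0)→(p0,1,←)
state=p0 head=1 tape=__[1]101_   (p0,1)→(p2,_,←)
state=p2 head=0 tape=_[_]_101_   (p2,_)→(p0,_,→)
state=p0 head=1 tape=__[_]101_   (p0,_)→(p1,_,→)
state=p1 head=2 tape=___[1]01_   (p1,1)→(p0,1,→)
state=p0 head=3 tape=___1[0]1_   (p0,0)→(p0,1,←)
state=p0 head=2 tape=___[1]11_   (p0,1)→(p2,_,←)
state=p2 head=1 tape=__[_]_11_   (p2,_)→(p0,_,→)
state=p0 head=2 tape=___[_]11_   (p0,_)→(p1,_,→)
state=p1 head=3 tape=____[1]1_   (p1,1)→(p0,1,→)
state=p0 head=4 tape=____1[1]_   (p0,1)→(p2,_,←)
state=p2 head=3 tape=____[1]__   (p2,1)→(p0,1,→)
state=p0 head=4 tape=____1[_]_   (p0,_)→(p1,_,→)
state=p1 head=5 tape=____1_[_]
At halt the head is at cell 5.

5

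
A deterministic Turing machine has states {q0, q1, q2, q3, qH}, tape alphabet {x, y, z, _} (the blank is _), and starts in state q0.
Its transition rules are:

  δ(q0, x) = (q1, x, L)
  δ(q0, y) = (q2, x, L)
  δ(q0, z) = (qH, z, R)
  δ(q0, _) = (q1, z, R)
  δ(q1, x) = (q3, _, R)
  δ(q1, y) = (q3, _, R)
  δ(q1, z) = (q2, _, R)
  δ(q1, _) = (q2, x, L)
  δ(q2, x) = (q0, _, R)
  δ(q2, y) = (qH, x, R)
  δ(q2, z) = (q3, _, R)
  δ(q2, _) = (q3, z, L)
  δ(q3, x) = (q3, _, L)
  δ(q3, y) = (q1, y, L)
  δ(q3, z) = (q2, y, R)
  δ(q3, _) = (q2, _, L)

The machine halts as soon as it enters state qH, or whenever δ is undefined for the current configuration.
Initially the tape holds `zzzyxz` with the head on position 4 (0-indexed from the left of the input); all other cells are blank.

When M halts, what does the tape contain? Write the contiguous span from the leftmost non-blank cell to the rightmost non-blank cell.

q0 | zzzy[x]z   read x → write x, move L, go to q1
q1 | zzz[y]xz   read y → write _, move R, go to q3
q3 | zzz_[x]z   read x → write _, move L, go to q3
q3 | zzz[_]_z   read _ → write _, move L, go to q2
q2 | zz[z]__z   read z → write _, move R, go to q3
q3 | zz_[_]_z   read _ → write _, move L, go to q2
q2 | zz[_]__z   read _ → write z, move L, go to q3
q3 | z[z]z__z   read z → write y, move R, go to q2
q2 | zy[z]__z   read z → write _, move R, go to q3
q3 | zy_[_]_z   read _ → write _, move L, go to q2
q2 | zy[_]__z   read _ → write z, move L, go to q3
q3 | z[y]z__z   read y → write y, move L, go to q1
q1 | [z]yz__z   read z → write _, move R, go to q2
q2 | _[y]z__z   read y → write x, move R, go to qH
qH | _x[z]__z
The non-blank tape span at halt is xz__z.

xz__z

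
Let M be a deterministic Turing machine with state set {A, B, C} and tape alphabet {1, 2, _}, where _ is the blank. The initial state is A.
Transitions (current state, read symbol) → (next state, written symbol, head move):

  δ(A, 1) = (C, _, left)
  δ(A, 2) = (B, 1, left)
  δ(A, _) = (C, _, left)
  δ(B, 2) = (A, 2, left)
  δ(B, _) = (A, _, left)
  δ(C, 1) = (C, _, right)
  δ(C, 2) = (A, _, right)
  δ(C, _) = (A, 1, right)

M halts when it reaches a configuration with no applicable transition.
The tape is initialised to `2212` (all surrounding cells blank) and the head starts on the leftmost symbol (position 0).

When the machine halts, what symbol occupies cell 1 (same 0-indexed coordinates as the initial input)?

1

state=A head=0 tape=___[2]212   (A,2)→(B,1,left)
state=B head=-1 tape=__[_]1212   (B,_)→(A,_,left)
state=A head=-2 tape=_[_]_1212   (A,_)→(C,_,left)
state=C head=-3 tape=[_]__1212   (C,_)→(A,1,right)
state=A head=-2 tape=1[_]_1212   (A,_)→(C,_,left)
state=C head=-3 tape=[1]__1212   (C,1)→(C,_,right)
state=C head=-2 tape=_[_]_1212   (C,_)→(A,1,right)
state=A head=-1 tape=_1[_]1212   (A,_)→(C,_,left)
state=C head=-2 tape=_[1]_1212   (C,1)→(C,_,right)
state=C head=-1 tape=__[_]1212   (C,_)→(A,1,right)
state=A head=0 tape=__1[1]212   (A,1)→(C,_,left)
state=C head=-1 tape=__[1]_212   (C,1)→(C,_,right)
state=C head=0 tape=___[_]212   (C,_)→(A,1,right)
state=A head=1 tape=___1[2]12   (A,2)→(B,1,left)
state=B head=0 tape=___[1]112
Cell 1 holds 1 when M halts.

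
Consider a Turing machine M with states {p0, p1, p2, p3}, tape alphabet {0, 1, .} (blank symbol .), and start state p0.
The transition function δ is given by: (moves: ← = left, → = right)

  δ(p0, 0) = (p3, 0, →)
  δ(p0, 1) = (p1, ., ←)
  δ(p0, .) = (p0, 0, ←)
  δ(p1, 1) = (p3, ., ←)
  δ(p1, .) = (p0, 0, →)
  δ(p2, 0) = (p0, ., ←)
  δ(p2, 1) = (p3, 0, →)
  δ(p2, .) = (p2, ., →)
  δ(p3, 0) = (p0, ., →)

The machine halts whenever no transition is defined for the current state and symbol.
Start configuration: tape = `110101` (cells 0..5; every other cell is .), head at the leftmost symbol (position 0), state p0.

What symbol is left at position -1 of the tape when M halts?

0

p0 | .[1]10101   read 1 → write ., move ←, go to p1
p1 | [.].10101   read . → write 0, move →, go to p0
p0 | 0[.]10101   read . → write 0, move ←, go to p0
p0 | [0]010101   read 0 → write 0, move →, go to p3
p3 | 0[0]10101   read 0 → write ., move →, go to p0
p0 | 0.[1]0101   read 1 → write ., move ←, go to p1
p1 | 0[.].0101   read . → write 0, move →, go to p0
p0 | 00[.]0101   read . → write 0, move ←, go to p0
p0 | 0[0]00101   read 0 → write 0, move →, go to p3
p3 | 00[0]0101   read 0 → write ., move →, go to p0
p0 | 00.[0]101   read 0 → write 0, move →, go to p3
p3 | 00.0[1]01
Cell -1 holds 0 when M halts.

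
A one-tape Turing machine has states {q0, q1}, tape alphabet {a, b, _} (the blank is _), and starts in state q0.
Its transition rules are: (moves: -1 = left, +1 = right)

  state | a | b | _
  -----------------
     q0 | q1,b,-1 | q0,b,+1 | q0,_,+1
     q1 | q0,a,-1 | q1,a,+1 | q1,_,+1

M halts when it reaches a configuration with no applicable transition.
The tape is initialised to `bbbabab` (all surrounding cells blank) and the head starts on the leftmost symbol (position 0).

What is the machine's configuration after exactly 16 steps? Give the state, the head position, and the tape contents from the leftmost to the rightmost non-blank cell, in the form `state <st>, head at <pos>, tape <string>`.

state q0, head at 0, tape bababab

q0 | [b]bbabab   read b → write b, move +1, go to q0
q0 | b[b]babab   read b → write b, move +1, go to q0
q0 | bb[b]abab   read b → write b, move +1, go to q0
q0 | bbb[a]bab   read a → write b, move -1, go to q1
q1 | bb[b]bbab   read b → write a, move +1, go to q1
q1 | bba[b]bab   read b → write a, move +1, go to q1
q1 | bbaa[b]ab   read b → write a, move +1, go to q1
q1 | bbaaa[a]b   read a → write a, move -1, go to q0
q0 | bbaa[a]ab   read a → write b, move -1, go to q1
q1 | bba[a]bab   read a → write a, move -1, go to q0
q0 | bb[a]abab   read a → write b, move -1, go to q1
q1 | b[b]babab   read b → write a, move +1, go to q1
q1 | ba[b]abab   read b → write a, move +1, go to q1
q1 | baa[a]bab   read a → write a, move -1, go to q0
q0 | ba[a]abab   read a → write b, move -1, go to q1
q1 | b[a]babab   read a → write a, move -1, go to q0
q0 | [b]ababab
After 16 steps: state q0, head at 0, tape bababab.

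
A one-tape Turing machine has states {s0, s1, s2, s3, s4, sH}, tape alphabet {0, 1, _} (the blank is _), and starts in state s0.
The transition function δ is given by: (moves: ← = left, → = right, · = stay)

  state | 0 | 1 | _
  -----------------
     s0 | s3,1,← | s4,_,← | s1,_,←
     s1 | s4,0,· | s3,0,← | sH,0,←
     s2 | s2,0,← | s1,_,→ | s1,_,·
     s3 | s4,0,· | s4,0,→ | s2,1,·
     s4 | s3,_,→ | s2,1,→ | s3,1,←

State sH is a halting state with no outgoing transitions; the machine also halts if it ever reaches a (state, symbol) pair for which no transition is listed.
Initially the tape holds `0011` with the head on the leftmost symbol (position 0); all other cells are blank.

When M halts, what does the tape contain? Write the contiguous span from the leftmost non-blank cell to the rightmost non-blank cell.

010

state=s0 head=0 tape=_[0]011_   (s0,0)→(s3,1,←)
state=s3 head=-1 tape=[_]1011_   (s3,_)→(s2,1,·)
state=s2 head=-1 tape=[1]1011_   (s2,1)→(s1,_,→)
state=s1 head=0 tape=_[1]011_   (s1,1)→(s3,0,←)
state=s3 head=-1 tape=[_]0011_   (s3,_)→(s2,1,·)
state=s2 head=-1 tape=[1]0011_   (s2,1)→(s1,_,→)
state=s1 head=0 tape=_[0]011_   (s1,0)→(s4,0,·)
state=s4 head=0 tape=_[0]011_   (s4,0)→(s3,_,→)
state=s3 head=1 tape=__[0]11_   (s3,0)→(s4,0,·)
state=s4 head=1 tape=__[0]11_   (s4,0)→(s3,_,→)
state=s3 head=2 tape=___[1]1_   (s3,1)→(s4,0,→)
state=s4 head=3 tape=___0[1]_   (s4,1)→(s2,1,→)
state=s2 head=4 tape=___01[_]   (s2,_)→(s1,_,·)
state=s1 head=4 tape=___01[_]   (s1,_)→(sH,0,←)
state=sH head=3 tape=___0[1]0
The non-blank tape span at halt is 010.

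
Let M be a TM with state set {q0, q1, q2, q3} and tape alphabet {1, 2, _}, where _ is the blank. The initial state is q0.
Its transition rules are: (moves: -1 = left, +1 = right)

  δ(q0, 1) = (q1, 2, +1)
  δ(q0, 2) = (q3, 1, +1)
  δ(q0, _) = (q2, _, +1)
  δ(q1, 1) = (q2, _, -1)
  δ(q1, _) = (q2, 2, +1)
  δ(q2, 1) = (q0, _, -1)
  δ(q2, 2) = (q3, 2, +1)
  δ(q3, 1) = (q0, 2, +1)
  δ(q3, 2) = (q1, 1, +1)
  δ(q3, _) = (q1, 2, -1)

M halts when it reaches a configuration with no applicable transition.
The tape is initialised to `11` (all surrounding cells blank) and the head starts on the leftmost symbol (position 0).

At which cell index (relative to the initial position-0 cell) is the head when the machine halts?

q0 | [1]1   read 1 → write 2, move +1, go to q1
q1 | 2[1]   read 1 → write _, move -1, go to q2
q2 | [2]_   read 2 → write 2, move +1, go to q3
q3 | 2[_]   read _ → write 2, move -1, go to q1
q1 | [2]2
At halt the head is at cell 0.

0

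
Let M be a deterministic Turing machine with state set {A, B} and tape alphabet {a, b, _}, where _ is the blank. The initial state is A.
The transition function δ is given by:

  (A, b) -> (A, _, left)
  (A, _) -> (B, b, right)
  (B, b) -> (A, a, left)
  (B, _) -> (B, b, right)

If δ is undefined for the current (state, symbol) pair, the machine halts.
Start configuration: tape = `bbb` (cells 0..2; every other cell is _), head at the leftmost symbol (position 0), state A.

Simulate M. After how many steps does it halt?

A | __[b]bb   read b → write _, move left, go to A
A | _[_]_bb   read _ → write b, move right, go to B
B | _b[_]bb   read _ → write b, move right, go to B
B | _bb[b]b   read b → write a, move left, go to A
A | _b[b]ab   read b → write _, move left, go to A
A | _[b]_ab   read b → write _, move left, go to A
A | [_]__ab   read _ → write b, move right, go to B
B | b[_]_ab   read _ → write b, move right, go to B
B | bb[_]ab   read _ → write b, move right, go to B
B | bbb[a]b
M halts after 9 transitions.

9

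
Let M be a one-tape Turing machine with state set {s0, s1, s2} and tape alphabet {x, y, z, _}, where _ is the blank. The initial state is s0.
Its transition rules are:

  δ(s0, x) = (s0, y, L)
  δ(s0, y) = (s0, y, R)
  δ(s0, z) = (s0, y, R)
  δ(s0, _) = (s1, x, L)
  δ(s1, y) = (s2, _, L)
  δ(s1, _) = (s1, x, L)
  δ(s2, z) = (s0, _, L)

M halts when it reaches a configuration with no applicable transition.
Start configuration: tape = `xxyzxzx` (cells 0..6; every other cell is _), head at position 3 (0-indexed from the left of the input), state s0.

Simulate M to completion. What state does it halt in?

state=s0 head=3 tape=xxy[z]xzx_   (s0,z)→(s0,y,R)
state=s0 head=4 tape=xxyy[x]zx_   (s0,x)→(s0,y,L)
state=s0 head=3 tape=xxy[y]yzx_   (s0,y)→(s0,y,R)
state=s0 head=4 tape=xxyy[y]zx_   (s0,y)→(s0,y,R)
state=s0 head=5 tape=xxyyy[z]x_   (s0,z)→(s0,y,R)
state=s0 head=6 tape=xxyyyy[x]_   (s0,x)→(s0,y,L)
state=s0 head=5 tape=xxyyy[y]y_   (s0,y)→(s0,y,R)
state=s0 head=6 tape=xxyyyy[y]_   (s0,y)→(s0,y,R)
state=s0 head=7 tape=xxyyyyy[_]   (s0,_)→(s1,x,L)
state=s1 head=6 tape=xxyyyy[y]x   (s1,y)→(s2,_,L)
state=s2 head=5 tape=xxyyy[y]_x
No transition is defined for (s2, y); M halts in state s2.

s2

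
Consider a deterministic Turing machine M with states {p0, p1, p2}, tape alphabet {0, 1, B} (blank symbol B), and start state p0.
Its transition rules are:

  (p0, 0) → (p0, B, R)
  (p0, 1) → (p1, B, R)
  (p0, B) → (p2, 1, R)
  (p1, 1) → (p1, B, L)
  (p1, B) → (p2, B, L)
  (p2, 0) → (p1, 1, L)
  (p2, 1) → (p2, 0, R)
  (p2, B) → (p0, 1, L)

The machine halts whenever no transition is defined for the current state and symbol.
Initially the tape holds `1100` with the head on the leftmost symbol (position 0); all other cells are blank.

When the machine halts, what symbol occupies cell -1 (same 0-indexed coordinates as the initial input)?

p0 | BB[1]100   read 1 → write B, move R, go to p1
p1 | BBB[1]00   read 1 → write B, move L, go to p1
p1 | BB[B]B00   read B → write B, move L, go to p2
p2 | B[B]BB00   read B → write 1, move L, go to p0
p0 | [B]1BB00   read B → write 1, move R, go to p2
p2 | 1[1]BB00   read 1 → write 0, move R, go to p2
p2 | 10[B]B00   read B → write 1, move L, go to p0
p0 | 1[0]1B00   read 0 → write B, move R, go to p0
p0 | 1B[1]B00   read 1 → write B, move R, go to p1
p1 | 1BB[B]00   read B → write B, move L, go to p2
p2 | 1B[B]B00   read B → write 1, move L, go to p0
p0 | 1[B]1B00   read B → write 1, move R, go to p2
p2 | 11[1]B00   read 1 → write 0, move R, go to p2
p2 | 110[B]00   read B → write 1, move L, go to p0
p0 | 11[0]100   read 0 → write B, move R, go to p0
p0 | 11B[1]00   read 1 → write B, move R, go to p1
p1 | 11BB[0]0
Cell -1 holds 1 when M halts.

1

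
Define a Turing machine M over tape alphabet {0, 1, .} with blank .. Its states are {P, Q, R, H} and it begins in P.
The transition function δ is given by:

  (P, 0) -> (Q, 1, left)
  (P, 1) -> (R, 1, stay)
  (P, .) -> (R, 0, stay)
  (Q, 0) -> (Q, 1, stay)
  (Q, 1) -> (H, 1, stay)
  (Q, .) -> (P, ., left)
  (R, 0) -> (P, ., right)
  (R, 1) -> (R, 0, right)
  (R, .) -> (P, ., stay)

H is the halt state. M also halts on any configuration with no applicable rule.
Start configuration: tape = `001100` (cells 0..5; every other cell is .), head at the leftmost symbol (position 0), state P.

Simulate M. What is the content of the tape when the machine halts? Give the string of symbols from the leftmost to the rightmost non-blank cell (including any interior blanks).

state=P head=0 tape=..[0]01100   (P,0)→(Q,1,left)
state=Q head=-1 tape=.[.]101100   (Q,.)→(P,.,left)
state=P head=-2 tape=[.].101100   (P,.)→(R,0,stay)
state=R head=-2 tape=[0].101100   (R,0)→(P,.,right)
state=P head=-1 tape=.[.]101100   (P,.)→(R,0,stay)
state=R head=-1 tape=.[0]101100   (R,0)→(P,.,right)
state=P head=0 tape=..[1]01100   (P,1)→(R,1,stay)
state=R head=0 tape=..[1]01100   (R,1)→(R,0,right)
state=R head=1 tape=..0[0]1100   (R,0)→(P,.,right)
state=P head=2 tape=..0.[1]100   (P,1)→(R,1,stay)
state=R head=2 tape=..0.[1]100   (R,1)→(R,0,right)
state=R head=3 tape=..0.0[1]00   (R,1)→(R,0,right)
state=R head=4 tape=..0.00[0]0   (R,0)→(P,.,right)
state=P head=5 tape=..0.00.[0]   (P,0)→(Q,1,left)
state=Q head=4 tape=..0.00[.]1   (Q,.)→(P,.,left)
state=P head=3 tape=..0.0[0].1   (P,0)→(Q,1,left)
state=Q head=2 tape=..0.[0]1.1   (Q,0)→(Q,1,stay)
state=Q head=2 tape=..0.[1]1.1   (Q,1)→(H,1,stay)
state=H head=2 tape=..0.[1]1.1
The non-blank tape span at halt is 0.11.1.

0.11.1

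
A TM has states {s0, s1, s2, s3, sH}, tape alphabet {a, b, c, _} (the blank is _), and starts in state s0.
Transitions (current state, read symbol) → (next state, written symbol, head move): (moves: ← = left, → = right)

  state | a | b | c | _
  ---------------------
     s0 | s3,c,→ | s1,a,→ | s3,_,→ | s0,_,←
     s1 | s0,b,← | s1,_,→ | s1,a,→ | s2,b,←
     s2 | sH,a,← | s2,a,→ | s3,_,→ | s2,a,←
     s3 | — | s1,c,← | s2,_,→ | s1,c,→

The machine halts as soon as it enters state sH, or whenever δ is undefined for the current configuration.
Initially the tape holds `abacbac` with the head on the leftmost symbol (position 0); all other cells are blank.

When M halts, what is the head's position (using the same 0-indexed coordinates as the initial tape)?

state=s0 head=0 tape=[a]bacbac_   (s0,a)→(s3,c,→)
state=s3 head=1 tape=c[b]acbac_   (s3,b)→(s1,c,←)
state=s1 head=0 tape=[c]cacbac_   (s1,c)→(s1,a,→)
state=s1 head=1 tape=a[c]acbac_   (s1,c)→(s1,a,→)
state=s1 head=2 tape=aa[a]cbac_   (s1,a)→(s0,b,←)
state=s0 head=1 tape=a[a]bcbac_   (s0,a)→(s3,c,→)
state=s3 head=2 tape=ac[b]cbac_   (s3,b)→(s1,c,←)
state=s1 head=1 tape=a[c]ccbac_   (s1,c)→(s1,a,→)
state=s1 head=2 tape=aa[c]cbac_   (s1,c)→(s1,a,→)
state=s1 head=3 tape=aaa[c]bac_   (s1,c)→(s1,a,→)
state=s1 head=4 tape=aaaa[b]ac_   (s1,b)→(s1,_,→)
state=s1 head=5 tape=aaaa_[a]c_   (s1,a)→(s0,b,←)
state=s0 head=4 tape=aaaa[_]bc_   (s0,_)→(s0,_,←)
state=s0 head=3 tape=aaa[a]_bc_   (s0,a)→(s3,c,→)
state=s3 head=4 tape=aaac[_]bc_   (s3,_)→(s1,c,→)
state=s1 head=5 tape=aaacc[b]c_   (s1,b)→(s1,_,→)
state=s1 head=6 tape=aaacc_[c]_   (s1,c)→(s1,a,→)
state=s1 head=7 tape=aaacc_a[_]   (s1,_)→(s2,b,←)
state=s2 head=6 tape=aaacc_[a]b   (s2,a)→(sH,a,←)
state=sH head=5 tape=aaacc[_]ab
At halt the head is at cell 5.

5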